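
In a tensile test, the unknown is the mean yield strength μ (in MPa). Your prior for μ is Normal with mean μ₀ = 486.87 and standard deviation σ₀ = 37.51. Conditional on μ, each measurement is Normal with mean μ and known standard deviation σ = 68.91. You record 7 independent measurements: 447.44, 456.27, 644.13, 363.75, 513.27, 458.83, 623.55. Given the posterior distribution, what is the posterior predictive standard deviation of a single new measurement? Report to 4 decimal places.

72.1546

For Normal data with known variance σ², a Normal(μ₀, σ₀²) prior on μ is conjugate. Posterior precision = 1/σ₀² + n/σ²; posterior mean is the precision-weighted average of μ₀ and x̄.
σ₀² = 37.51² = 1407.0001, σ² = 68.91² = 4748.5881; σ² + n·σ₀² = 4748.5881 + 7·1407.0001 = 14597.5888.
Posterior precision = 1/σ₀² + n/σ² = 1/1407.0001 + 7/4748.5881 = (σ² + n·σ₀²)/(σ₀²σ²) = 14597.5888/(1407.0001·4748.5881); posterior variance σₙ² = σ₀²σ²/(σ² + n·σ₀²) = 1407.0001·4748.5881/14597.5888 = 457.696406.
Predictive variance for one new observation = σₙ² + σ² = 1407.0001·4748.5881/14597.5888 + 4748.5881 = σ²·(σ₀² + 14597.5888)/14597.5888 = 4748.5881·16004.5889/14597.5888 = 5206.284506; SD = √(4748.5881·16004.5889/14597.5888) = 72.1546.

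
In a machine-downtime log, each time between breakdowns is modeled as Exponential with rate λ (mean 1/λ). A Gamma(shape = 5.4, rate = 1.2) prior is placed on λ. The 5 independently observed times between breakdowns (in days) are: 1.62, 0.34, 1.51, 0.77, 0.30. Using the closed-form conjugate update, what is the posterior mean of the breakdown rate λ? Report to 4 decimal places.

With a Gamma(shape α, rate β) prior on the exponential rate λ, the posterior after n observations with total T = Σxᵢ is Gamma(α+n, β+T).
Sum of observations T = 4.54 days; n = 5.
Posterior: Gamma(5.4+5, 1.2+4.54) = Gamma(10.4, 5.74).
Posterior mean of λ = α/β = 10.4/5.74 = 1.8118.

1.8118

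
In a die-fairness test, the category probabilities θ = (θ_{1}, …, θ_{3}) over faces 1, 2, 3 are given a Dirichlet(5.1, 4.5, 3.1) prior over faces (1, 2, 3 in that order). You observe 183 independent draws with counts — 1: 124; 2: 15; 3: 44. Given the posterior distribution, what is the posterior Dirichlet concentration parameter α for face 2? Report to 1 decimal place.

19.5

The Dirichlet prior is conjugate to the Multinomial likelihood: each posterior αⱼ = prior αⱼ + observed count nⱼ.
Posterior concentration: (129.1, 19.5, 47.1), total = 195.7.
α_{2} = 4.5 + 15 = 19.5.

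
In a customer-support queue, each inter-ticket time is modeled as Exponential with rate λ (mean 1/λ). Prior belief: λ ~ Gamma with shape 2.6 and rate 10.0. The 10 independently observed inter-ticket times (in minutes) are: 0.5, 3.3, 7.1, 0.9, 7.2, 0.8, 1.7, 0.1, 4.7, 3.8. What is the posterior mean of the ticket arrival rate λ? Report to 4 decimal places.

0.3142

With a Gamma(shape α, rate β) prior on the exponential rate λ, the posterior after n observations with total T = Σxᵢ is Gamma(α+n, β+T).
Sum of observations T = 30.1 minutes; n = 10.
Posterior: Gamma(2.6+10, 10.0+30.1) = Gamma(12.6, 40.1).
Posterior mean of λ = α/β = 12.6/40.1 = 0.3142.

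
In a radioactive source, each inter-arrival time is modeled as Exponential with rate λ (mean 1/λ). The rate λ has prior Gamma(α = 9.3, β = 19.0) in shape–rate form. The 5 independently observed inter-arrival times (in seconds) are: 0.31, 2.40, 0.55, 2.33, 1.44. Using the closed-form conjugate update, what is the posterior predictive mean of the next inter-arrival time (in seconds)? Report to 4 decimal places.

1.9571

With a Gamma(shape α, rate β) prior on the exponential rate λ, the posterior after n observations with total T = Σxᵢ is Gamma(α+n, β+T).
Sum of observations T = 7.03 seconds; n = 5.
Posterior: Gamma(9.3+5, 19.0+7.03) = Gamma(14.3, 26.03).
The predictive distribution for the next observation is Lomax; its mean is β/(α−1) = 26.03/13.3 = 1.9571.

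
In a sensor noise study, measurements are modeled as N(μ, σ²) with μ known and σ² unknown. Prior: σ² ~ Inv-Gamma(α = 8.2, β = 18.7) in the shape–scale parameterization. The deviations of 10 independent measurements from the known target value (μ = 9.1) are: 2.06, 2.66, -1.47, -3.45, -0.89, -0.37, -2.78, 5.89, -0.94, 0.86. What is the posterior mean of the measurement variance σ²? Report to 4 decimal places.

4.4162

With known mean μ and an Inverse-Gamma(α, β) prior on σ², the Normal likelihood is conjugate: posterior is Inv-Gamma(α + n/2, β + Σ(xᵢ−μ)²/2).
Σ(xᵢ−μ)² = (2.06)² + (2.66)² + (-1.47)² + (-3.45)² + (-0.89)² + (-0.37)² + (-2.78)² + (5.89)² + (-0.94)² + (0.86)² = 70.3553.
Posterior: Inv-Gamma(8.2 + 10/2, 18.7 + 70.3553/2) = Inv-Gamma(13.20, 53.87765).
E[σ²|data] = β/(α−1) = 53.87765/12.20 = 4.4162.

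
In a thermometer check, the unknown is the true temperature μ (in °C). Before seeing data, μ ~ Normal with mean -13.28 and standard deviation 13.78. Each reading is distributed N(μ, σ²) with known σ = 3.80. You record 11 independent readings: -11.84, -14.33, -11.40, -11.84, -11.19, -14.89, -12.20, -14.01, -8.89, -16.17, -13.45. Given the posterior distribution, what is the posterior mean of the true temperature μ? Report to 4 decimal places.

For Normal data with known variance σ², a Normal(μ₀, σ₀²) prior on μ is conjugate. Posterior precision = 1/σ₀² + n/σ²; posterior mean is the precision-weighted average of μ₀ and x̄.
Σxᵢ = (-11.84) + (-14.33) + (-11.40) + (-11.84) + (-11.19) + (-14.89) + (-12.20) + (-14.01) + (-8.89) + (-16.17) + (-13.45) = -140.21, so n·x̄ = -140.21.
σ₀² = 13.78² = 189.8884, σ² = 3.80² = 14.44; σ² + n·σ₀² = 14.44 + 11·189.8884 = 2103.2124.
Posterior mean = (μ₀/σ₀² + n·x̄/σ²)/(1/σ₀² + n/σ²) = (σ²·μ₀ + σ₀²·n·x̄)/(σ² + n·σ₀²) = (14.44·(-13.28) + 189.8884·(-140.21))/2103.2124 = -26816.015764/2103.2124 = -12.7500.

-12.7500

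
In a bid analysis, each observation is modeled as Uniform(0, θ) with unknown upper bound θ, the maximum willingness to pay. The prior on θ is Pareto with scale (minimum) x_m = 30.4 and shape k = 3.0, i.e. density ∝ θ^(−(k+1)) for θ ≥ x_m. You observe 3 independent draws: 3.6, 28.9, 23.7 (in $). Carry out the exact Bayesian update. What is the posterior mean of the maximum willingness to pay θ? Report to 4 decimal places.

36.4800

A Pareto(scale x_m, shape k) prior on the upper bound θ of Uniform(0, θ) is conjugate: posterior is Pareto(max(x_m, max xᵢ), k + n).
Sample maximum = 28.9; prior scale x_m = 30.4 → posterior scale = max = 30.4.
Posterior shape = 3.0 + 3 = 6.0.
E[θ|data] = k·x_m/(k−1) = 6.0·30.4/5.0 = 36.4800.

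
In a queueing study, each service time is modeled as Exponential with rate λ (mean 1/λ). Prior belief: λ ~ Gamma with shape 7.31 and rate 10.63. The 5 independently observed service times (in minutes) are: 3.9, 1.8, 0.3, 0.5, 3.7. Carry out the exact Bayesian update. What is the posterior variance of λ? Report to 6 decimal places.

0.028371

With a Gamma(shape α, rate β) prior on the exponential rate λ, the posterior after n observations with total T = Σxᵢ is Gamma(α+n, β+T).
Sum of observations T = 10.2 minutes; n = 5.
Posterior: Gamma(7.31+5, 10.63+10.2) = Gamma(12.31, 20.83).
Var = α/β² = 0.028371.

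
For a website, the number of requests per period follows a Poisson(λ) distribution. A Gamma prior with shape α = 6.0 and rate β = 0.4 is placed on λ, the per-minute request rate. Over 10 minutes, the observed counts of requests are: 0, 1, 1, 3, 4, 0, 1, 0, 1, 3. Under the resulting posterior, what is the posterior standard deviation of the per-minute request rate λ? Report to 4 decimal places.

0.4300

With a Gamma(shape α, rate β) prior, the Poisson likelihood is conjugate: the posterior is Gamma(α + ΣXᵢ, β + n).
Sum of counts S = 14 over n = 10 minutes.
Posterior: Gamma(α+S, β+n) = Gamma(6.0+14, 0.4+10) = Gamma(20.0, 10.4).
SD = √α/β = √20.0/10.4 = 0.4300.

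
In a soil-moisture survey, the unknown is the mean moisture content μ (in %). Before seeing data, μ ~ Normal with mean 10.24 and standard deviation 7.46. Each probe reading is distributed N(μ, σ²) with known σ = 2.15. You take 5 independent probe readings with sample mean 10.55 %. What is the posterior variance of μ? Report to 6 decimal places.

For Normal data with known variance σ², a Normal(μ₀, σ₀²) prior on μ is conjugate. Posterior precision = 1/σ₀² + n/σ²; posterior mean is the precision-weighted average of μ₀ and x̄.
σ₀² = 7.46² = 55.6516, σ² = 2.15² = 4.6225; σ² + n·σ₀² = 4.6225 + 5·55.6516 = 282.8805.
Posterior precision = 1/σ₀² + n/σ² = 1/55.6516 + 5/4.6225 = (σ² + n·σ₀²)/(σ₀²σ²) = 282.8805/(55.6516·4.6225); posterior variance σₙ² = σ₀²σ²/(σ² + n·σ₀²) = 55.6516·4.6225/282.8805 = 0.909393.

0.909393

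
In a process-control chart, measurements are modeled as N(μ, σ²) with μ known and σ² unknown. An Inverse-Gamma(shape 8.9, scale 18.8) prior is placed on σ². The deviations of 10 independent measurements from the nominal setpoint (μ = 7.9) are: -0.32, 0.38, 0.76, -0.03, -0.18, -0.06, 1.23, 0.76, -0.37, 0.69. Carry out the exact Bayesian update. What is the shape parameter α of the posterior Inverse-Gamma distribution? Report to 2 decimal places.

With known mean μ and an Inverse-Gamma(α, β) prior on σ², the Normal likelihood is conjugate: posterior is Inv-Gamma(α + n/2, β + Σ(xᵢ−μ)²/2).
Σ(xᵢ−μ)² = (-0.32)² + (0.38)² + (0.76)² + (-0.03)² + (-0.18)² + (-0.06)² + (1.23)² + (0.76)² + (-0.37)² + (0.69)² = 3.5648.
Posterior: Inv-Gamma(8.9 + 10/2, 18.8 + 3.5648/2) = Inv-Gamma(13.90, 20.58240).
Posterior α = 13.90.

13.90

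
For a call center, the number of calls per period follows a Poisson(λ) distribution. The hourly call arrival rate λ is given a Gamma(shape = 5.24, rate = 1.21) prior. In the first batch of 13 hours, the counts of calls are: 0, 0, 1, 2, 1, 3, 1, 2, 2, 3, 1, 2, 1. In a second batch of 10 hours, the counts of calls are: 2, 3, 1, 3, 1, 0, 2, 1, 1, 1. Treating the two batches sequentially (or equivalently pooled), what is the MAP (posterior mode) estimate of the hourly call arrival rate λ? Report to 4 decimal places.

1.5795

With a Gamma(shape α, rate β) prior, the Poisson likelihood is conjugate: the posterior is Gamma(α + ΣXᵢ, β + n).
Batch 1: sum of counts S = 19 over n = 13 hours.
After batch 1: Gamma(α+S, β+n) = Gamma(5.24+19, 1.21+13) = Gamma(24.24, 14.21).
Batch 2: sum of counts S = 15 over n = 10 hours.
After batch 2: Gamma(α+S, β+n) = Gamma(24.24+15, 14.21+10) = Gamma(39.24, 24.21).
Mode of Gamma(α,β) for α≥1 is (α−1)/β = 38.24/24.21 = 1.5795.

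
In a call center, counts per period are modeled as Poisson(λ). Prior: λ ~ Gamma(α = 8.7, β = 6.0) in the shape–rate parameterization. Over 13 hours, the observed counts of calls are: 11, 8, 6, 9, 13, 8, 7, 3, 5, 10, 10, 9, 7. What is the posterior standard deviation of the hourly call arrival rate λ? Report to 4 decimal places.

0.5637

With a Gamma(shape α, rate β) prior, the Poisson likelihood is conjugate: the posterior is Gamma(α + ΣXᵢ, β + n).
Sum of counts S = 106 over n = 13 hours.
Posterior: Gamma(α+S, β+n) = Gamma(8.7+106, 6.0+13) = Gamma(114.7, 19.0).
SD = √α/β = √114.7/19.0 = 0.5637.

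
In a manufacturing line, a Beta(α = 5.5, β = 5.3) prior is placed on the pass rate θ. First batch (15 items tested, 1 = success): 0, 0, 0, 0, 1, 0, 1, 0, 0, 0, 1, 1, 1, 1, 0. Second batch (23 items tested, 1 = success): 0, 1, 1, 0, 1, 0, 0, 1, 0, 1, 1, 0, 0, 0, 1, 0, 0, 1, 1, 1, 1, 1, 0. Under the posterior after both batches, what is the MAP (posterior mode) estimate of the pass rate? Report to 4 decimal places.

0.4808

The Beta prior is conjugate to a Binomial/Bernoulli likelihood; the update adds successes to α and failures to β.
After batch 1: Beta(5.5+6, 5.3+9) = Beta(11.5, 14.3).
After batch 2: Beta(11.5+12, 14.3+11) = Beta(23.5, 25.3).
Mode of Beta(a,b) for a,b>1 is (a−1)/(a+b−2) = 22.5/46.8 = 0.4808.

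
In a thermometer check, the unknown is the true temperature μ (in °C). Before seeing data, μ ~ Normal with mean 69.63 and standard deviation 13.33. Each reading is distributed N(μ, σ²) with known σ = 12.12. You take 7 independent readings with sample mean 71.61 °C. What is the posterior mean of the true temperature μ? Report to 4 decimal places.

71.4009

For Normal data with known variance σ², a Normal(μ₀, σ₀²) prior on μ is conjugate. Posterior precision = 1/σ₀² + n/σ²; posterior mean is the precision-weighted average of μ₀ and x̄.
n·x̄ = 7·71.61 = 501.27.
σ₀² = 13.33² = 177.6889, σ² = 12.12² = 146.8944; σ² + n·σ₀² = 146.8944 + 7·177.6889 = 1390.7167.
Posterior mean = (μ₀/σ₀² + n·x̄/σ²)/(1/σ₀² + n/σ²) = (σ²·μ₀ + σ₀²·n·x̄)/(σ² + n·σ₀²) = (146.8944·69.63 + 177.6889·501.27)/1390.7167 = 99298.371975/1390.7167 = 71.4009.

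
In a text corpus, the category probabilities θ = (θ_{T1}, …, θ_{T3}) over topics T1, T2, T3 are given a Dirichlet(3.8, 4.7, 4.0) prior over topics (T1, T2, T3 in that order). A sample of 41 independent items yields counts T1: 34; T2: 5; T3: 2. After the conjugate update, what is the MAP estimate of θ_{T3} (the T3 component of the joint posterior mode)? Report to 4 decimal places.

The Dirichlet prior is conjugate to the Multinomial likelihood: each posterior αⱼ = prior αⱼ + observed count nⱼ.
Posterior concentration: (37.8, 9.7, 6.0), total = 53.5.
Joint mode component: (α_{T3}−1)/(Σα−K) = 5.0/50.5 = 0.0990.

0.0990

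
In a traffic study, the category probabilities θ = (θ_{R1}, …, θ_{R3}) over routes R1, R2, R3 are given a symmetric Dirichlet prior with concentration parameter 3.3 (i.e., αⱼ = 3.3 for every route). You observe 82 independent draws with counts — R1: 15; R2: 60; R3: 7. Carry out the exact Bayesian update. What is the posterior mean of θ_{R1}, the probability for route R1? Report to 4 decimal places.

The Dirichlet prior is conjugate to the Multinomial likelihood: each posterior αⱼ = prior αⱼ + observed count nⱼ.
Posterior concentration: (18.3, 63.3, 10.3), total = 91.9.
E[θ_{R1}|data] = α_{R1}/Σα = 18.3/91.9 = 0.1991.

0.1991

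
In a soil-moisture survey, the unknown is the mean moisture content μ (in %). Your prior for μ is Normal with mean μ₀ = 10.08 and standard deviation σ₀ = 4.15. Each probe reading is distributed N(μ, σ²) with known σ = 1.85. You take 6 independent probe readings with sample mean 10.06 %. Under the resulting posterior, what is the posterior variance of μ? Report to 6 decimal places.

0.552130

For Normal data with known variance σ², a Normal(μ₀, σ₀²) prior on μ is conjugate. Posterior precision = 1/σ₀² + n/σ²; posterior mean is the precision-weighted average of μ₀ and x̄.
σ₀² = 4.15² = 17.2225, σ² = 1.85² = 3.4225; σ² + n·σ₀² = 3.4225 + 6·17.2225 = 106.7575.
Posterior precision = 1/σ₀² + n/σ² = 1/17.2225 + 6/3.4225 = (σ² + n·σ₀²)/(σ₀²σ²) = 106.7575/(17.2225·3.4225); posterior variance σₙ² = σ₀²σ²/(σ² + n·σ₀²) = 17.2225·3.4225/106.7575 = 0.552130.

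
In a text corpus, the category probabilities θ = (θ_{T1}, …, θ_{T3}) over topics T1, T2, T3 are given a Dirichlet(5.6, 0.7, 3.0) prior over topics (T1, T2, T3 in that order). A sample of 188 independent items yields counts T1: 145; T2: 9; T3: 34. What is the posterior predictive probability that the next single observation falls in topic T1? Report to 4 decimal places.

0.7633

The Dirichlet prior is conjugate to the Multinomial likelihood: each posterior αⱼ = prior αⱼ + observed count nⱼ.
Posterior concentration: (150.6, 9.7, 37.0), total = 197.3.
P(next = T1 | data) = α_{T1}/Σα = 0.7633.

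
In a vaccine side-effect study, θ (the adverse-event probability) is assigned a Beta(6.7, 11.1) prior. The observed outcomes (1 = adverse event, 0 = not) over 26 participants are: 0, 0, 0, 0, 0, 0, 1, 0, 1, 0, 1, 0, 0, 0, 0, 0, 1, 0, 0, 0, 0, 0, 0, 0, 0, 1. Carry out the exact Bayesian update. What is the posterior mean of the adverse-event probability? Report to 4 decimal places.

0.2671

The Beta prior is conjugate to a Binomial/Bernoulli likelihood; the update adds successes to α and failures to β.
Posterior: Beta(α+k, β+n−k) = Beta(6.7+5, 11.1+21) = Beta(11.7, 32.1).
Posterior mean = α/(α+β) = 11.7/43.8 = 0.2671.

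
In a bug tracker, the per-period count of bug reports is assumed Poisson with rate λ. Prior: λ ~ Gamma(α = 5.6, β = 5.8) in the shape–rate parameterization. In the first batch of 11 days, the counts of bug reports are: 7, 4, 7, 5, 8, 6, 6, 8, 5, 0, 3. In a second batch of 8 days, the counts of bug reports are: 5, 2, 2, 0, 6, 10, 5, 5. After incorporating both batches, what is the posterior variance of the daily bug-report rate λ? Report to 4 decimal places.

0.1619

With a Gamma(shape α, rate β) prior, the Poisson likelihood is conjugate: the posterior is Gamma(α + ΣXᵢ, β + n).
Batch 1: sum of counts S = 59 over n = 11 days.
After batch 1: Gamma(α+S, β+n) = Gamma(5.6+59, 5.8+11) = Gamma(64.6, 16.8).
Batch 2: sum of counts S = 35 over n = 8 days.
After batch 2: Gamma(α+S, β+n) = Gamma(64.6+35, 16.8+8) = Gamma(99.6, 24.8).
Var = α/β² = 99.6/24.8² = 0.1619.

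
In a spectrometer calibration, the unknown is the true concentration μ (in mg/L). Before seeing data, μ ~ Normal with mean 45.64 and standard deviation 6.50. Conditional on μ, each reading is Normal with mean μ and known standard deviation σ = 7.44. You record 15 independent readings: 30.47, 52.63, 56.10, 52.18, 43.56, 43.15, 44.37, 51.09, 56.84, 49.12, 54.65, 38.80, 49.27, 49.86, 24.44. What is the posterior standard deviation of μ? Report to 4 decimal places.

1.8422

For Normal data with known variance σ², a Normal(μ₀, σ₀²) prior on μ is conjugate. Posterior precision = 1/σ₀² + n/σ²; posterior mean is the precision-weighted average of μ₀ and x̄.
σ₀² = 6.50² = 42.25, σ² = 7.44² = 55.3536; σ² + n·σ₀² = 55.3536 + 15·42.25 = 689.1036.
Posterior precision = 1/σ₀² + n/σ² = 1/42.25 + 15/55.3536 = (σ² + n·σ₀²)/(σ₀²σ²) = 689.1036/(42.25·55.3536); posterior variance σₙ² = σ₀²σ²/(σ² + n·σ₀²) = 42.25·55.3536/689.1036 = 3.393814.
Posterior SD = √σₙ² = √(42.25·55.3536/689.1036) = 1.8422.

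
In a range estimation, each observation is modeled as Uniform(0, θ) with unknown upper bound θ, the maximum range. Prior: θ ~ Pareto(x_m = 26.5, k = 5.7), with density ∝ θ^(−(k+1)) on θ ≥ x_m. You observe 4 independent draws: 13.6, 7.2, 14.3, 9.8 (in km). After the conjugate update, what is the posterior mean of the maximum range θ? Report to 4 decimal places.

A Pareto(scale x_m, shape k) prior on the upper bound θ of Uniform(0, θ) is conjugate: posterior is Pareto(max(x_m, max xᵢ), k + n).
Sample maximum = 14.3; prior scale x_m = 26.5 → posterior scale = max = 26.5.
Posterior shape = 5.7 + 4 = 9.7.
E[θ|data] = k·x_m/(k−1) = 9.7·26.5/8.7 = 29.5460.

29.5460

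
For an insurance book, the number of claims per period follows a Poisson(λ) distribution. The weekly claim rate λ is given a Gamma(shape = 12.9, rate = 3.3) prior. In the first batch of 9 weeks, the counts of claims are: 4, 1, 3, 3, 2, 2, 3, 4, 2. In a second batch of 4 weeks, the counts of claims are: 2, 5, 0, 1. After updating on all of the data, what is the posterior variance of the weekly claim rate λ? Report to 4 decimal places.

0.1690

With a Gamma(shape α, rate β) prior, the Poisson likelihood is conjugate: the posterior is Gamma(α + ΣXᵢ, β + n).
Batch 1: sum of counts S = 24 over n = 9 weeks.
After batch 1: Gamma(α+S, β+n) = Gamma(12.9+24, 3.3+9) = Gamma(36.9, 12.3).
Batch 2: sum of counts S = 8 over n = 4 weeks.
After batch 2: Gamma(α+S, β+n) = Gamma(36.9+8, 12.3+4) = Gamma(44.9, 16.3).
Var = α/β² = 44.9/16.3² = 0.1690.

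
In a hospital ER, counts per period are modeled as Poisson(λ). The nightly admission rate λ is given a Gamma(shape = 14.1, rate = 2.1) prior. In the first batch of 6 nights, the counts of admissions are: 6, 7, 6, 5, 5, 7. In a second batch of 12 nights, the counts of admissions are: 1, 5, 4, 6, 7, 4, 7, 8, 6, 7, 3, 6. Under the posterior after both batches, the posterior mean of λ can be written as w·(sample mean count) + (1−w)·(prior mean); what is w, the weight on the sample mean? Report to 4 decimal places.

0.8955

With a Gamma(shape α, rate β) prior, the Poisson likelihood is conjugate: the posterior is Gamma(α + ΣXᵢ, β + n).
Total number of nights: n = 6 + 12 = 18.
Posterior mean = (α₀+S)/(β₀+n) = [n/(β₀+n)]·(S/n) + [β₀/(β₀+n)]·(α₀/β₀), so only n and β₀ enter the weight.
Weight on data w = n/(β₀+n) = 18/(2.1+18) = 18/20.1 = 0.8955.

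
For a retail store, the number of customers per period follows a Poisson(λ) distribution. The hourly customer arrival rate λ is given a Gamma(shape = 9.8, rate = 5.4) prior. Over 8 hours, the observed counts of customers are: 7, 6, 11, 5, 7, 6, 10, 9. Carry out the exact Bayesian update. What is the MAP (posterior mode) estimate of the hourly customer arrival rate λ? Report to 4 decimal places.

5.2090

With a Gamma(shape α, rate β) prior, the Poisson likelihood is conjugate: the posterior is Gamma(α + ΣXᵢ, β + n).
Sum of counts S = 61 over n = 8 hours.
Posterior: Gamma(α+S, β+n) = Gamma(9.8+61, 5.4+8) = Gamma(70.8, 13.4).
Mode of Gamma(α,β) for α≥1 is (α−1)/β = 69.8/13.4 = 5.2090.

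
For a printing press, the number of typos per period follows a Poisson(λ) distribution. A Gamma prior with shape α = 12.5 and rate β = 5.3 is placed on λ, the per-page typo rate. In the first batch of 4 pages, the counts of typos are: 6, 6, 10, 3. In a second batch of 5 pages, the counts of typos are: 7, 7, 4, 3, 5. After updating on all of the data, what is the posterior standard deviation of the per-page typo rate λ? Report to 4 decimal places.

With a Gamma(shape α, rate β) prior, the Poisson likelihood is conjugate: the posterior is Gamma(α + ΣXᵢ, β + n).
Batch 1: sum of counts S = 25 over n = 4 pages.
After batch 1: Gamma(α+S, β+n) = Gamma(12.5+25, 5.3+4) = Gamma(37.5, 9.3).
Batch 2: sum of counts S = 26 over n = 5 pages.
After batch 2: Gamma(α+S, β+n) = Gamma(37.5+26, 9.3+5) = Gamma(63.5, 14.3).
SD = √α/β = √63.5/14.3 = 0.5573.

0.5573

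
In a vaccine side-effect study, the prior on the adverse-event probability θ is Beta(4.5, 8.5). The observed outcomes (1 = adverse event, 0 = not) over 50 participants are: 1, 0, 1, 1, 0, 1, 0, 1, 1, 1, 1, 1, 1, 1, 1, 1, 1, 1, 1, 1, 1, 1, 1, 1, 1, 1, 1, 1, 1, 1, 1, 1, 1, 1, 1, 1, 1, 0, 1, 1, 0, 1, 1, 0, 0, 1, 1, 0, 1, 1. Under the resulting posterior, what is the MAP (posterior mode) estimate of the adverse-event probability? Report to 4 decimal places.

The Beta prior is conjugate to a Binomial/Bernoulli likelihood; the update adds successes to α and failures to β.
Posterior: Beta(α+k, β+n−k) = Beta(4.5+42, 8.5+8) = Beta(46.5, 16.5).
Mode of Beta(a,b) for a,b>1 is (a−1)/(a+b−2) = 45.5/61.0 = 0.7459.

0.7459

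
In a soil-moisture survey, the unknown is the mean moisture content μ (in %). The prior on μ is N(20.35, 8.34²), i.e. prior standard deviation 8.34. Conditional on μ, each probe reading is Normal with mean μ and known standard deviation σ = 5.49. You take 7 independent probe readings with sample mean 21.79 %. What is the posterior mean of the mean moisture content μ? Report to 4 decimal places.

21.7061

For Normal data with known variance σ², a Normal(μ₀, σ₀²) prior on μ is conjugate. Posterior precision = 1/σ₀² + n/σ²; posterior mean is the precision-weighted average of μ₀ and x̄.
n·x̄ = 7·21.79 = 152.53.
σ₀² = 8.34² = 69.5556, σ² = 5.49² = 30.1401; σ² + n·σ₀² = 30.1401 + 7·69.5556 = 517.0293.
Posterior mean = (μ₀/σ₀² + n·x̄/σ²)/(1/σ₀² + n/σ²) = (σ²·μ₀ + σ₀²·n·x̄)/(σ² + n·σ₀²) = (30.1401·20.35 + 69.5556·152.53)/517.0293 = 11222.666703/517.0293 = 21.7061.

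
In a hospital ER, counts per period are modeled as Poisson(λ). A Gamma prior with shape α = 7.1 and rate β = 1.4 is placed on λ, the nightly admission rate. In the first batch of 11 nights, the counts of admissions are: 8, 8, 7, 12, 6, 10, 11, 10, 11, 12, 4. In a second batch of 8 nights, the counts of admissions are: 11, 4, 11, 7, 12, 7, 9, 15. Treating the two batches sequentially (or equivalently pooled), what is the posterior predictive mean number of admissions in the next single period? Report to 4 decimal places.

8.9265

With a Gamma(shape α, rate β) prior, the Poisson likelihood is conjugate: the posterior is Gamma(α + ΣXᵢ, β + n).
Batch 1: sum of counts S = 99 over n = 11 nights.
After batch 1: Gamma(α+S, β+n) = Gamma(7.1+99, 1.4+11) = Gamma(106.1, 12.4).
Batch 2: sum of counts S = 76 over n = 8 nights.
After batch 2: Gamma(α+S, β+n) = Gamma(106.1+76, 12.4+8) = Gamma(182.1, 20.4).
The predictive distribution for one future period is NegBinom with mean α/β = 8.9265.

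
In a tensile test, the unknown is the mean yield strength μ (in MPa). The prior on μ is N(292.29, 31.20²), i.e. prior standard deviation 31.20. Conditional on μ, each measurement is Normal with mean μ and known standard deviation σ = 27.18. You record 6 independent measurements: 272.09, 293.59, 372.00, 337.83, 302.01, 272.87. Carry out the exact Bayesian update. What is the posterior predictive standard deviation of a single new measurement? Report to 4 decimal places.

29.1213

For Normal data with known variance σ², a Normal(μ₀, σ₀²) prior on μ is conjugate. Posterior precision = 1/σ₀² + n/σ²; posterior mean is the precision-weighted average of μ₀ and x̄.
σ₀² = 31.20² = 973.44, σ² = 27.18² = 738.7524; σ² + n·σ₀² = 738.7524 + 6·973.44 = 6579.3924.
Posterior precision = 1/σ₀² + n/σ² = 1/973.44 + 6/738.7524 = (σ² + n·σ₀²)/(σ₀²σ²) = 6579.3924/(973.44·738.7524); posterior variance σₙ² = σ₀²σ²/(σ² + n·σ₀²) = 973.44·738.7524/6579.3924 = 109.300539.
Predictive variance for one new observation = σₙ² + σ² = 973.44·738.7524/6579.3924 + 738.7524 = σ²·(σ₀² + 6579.3924)/6579.3924 = 738.7524·7552.8324/6579.3924 = 848.052939; SD = √(738.7524·7552.8324/6579.3924) = 29.1213.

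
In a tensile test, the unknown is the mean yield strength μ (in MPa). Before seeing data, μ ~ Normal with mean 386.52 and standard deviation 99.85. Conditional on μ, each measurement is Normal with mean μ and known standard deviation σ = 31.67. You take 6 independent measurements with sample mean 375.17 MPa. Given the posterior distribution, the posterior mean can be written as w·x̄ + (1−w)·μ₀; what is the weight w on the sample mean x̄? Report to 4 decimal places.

0.9835

For Normal data with known variance σ², a Normal(μ₀, σ₀²) prior on μ is conjugate. Posterior precision = 1/σ₀² + n/σ²; posterior mean is the precision-weighted average of μ₀ and x̄.
σ₀² = 99.85² = 9970.0225, σ² = 31.67² = 1002.9889. Prior precision 1/σ₀² = 1/9970.0225; data precision n/σ² = 6/1002.9889.
w = (n/σ²)/(1/σ₀² + n/σ²) = n·σ₀²/(σ² + n·σ₀²) = 6·9970.0225/(1002.9889 + 6·9970.0225) = 59820.135/60823.1239 = 0.9835.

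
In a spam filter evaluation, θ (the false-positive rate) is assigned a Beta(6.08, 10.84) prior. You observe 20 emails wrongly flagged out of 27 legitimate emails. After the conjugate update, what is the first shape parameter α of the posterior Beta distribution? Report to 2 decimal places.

26.08

The Beta prior is conjugate to a Binomial/Bernoulli likelihood; the update adds successes to α and failures to β.
Posterior: Beta(α+k, β+n−k) = Beta(6.08+20, 10.84+7) = Beta(26.08, 17.84).
Posterior α = 26.08.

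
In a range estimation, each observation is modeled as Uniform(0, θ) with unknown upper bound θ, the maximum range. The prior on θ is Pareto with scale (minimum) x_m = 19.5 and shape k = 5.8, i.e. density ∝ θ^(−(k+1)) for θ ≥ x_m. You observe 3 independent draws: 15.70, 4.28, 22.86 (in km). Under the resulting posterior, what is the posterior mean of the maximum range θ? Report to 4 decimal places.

A Pareto(scale x_m, shape k) prior on the upper bound θ of Uniform(0, θ) is conjugate: posterior is Pareto(max(x_m, max xᵢ), k + n).
Sample maximum = 22.86; prior scale x_m = 19.5 → posterior scale = max = 22.86.
Posterior shape = 5.8 + 3 = 8.8.
E[θ|data] = k·x_m/(k−1) = 8.8·22.86/7.8 = 25.7908.

25.7908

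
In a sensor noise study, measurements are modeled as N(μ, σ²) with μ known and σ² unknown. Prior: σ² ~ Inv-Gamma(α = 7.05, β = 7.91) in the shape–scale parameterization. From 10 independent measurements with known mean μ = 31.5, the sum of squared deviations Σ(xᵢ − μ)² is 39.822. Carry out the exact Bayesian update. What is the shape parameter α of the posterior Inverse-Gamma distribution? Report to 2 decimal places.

With known mean μ and an Inverse-Gamma(α, β) prior on σ², the Normal likelihood is conjugate: posterior is Inv-Gamma(α + n/2, β + Σ(xᵢ−μ)²/2).
Posterior: Inv-Gamma(7.05 + 10/2, 7.91 + 39.822/2) = Inv-Gamma(12.05, 27.8210).
Posterior α = 12.05.

12.05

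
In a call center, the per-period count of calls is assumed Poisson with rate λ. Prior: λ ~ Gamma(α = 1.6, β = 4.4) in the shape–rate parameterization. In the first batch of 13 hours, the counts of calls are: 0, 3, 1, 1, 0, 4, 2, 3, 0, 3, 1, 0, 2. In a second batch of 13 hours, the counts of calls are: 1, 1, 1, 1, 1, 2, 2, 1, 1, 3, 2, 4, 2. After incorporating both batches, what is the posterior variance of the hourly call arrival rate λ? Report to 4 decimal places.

With a Gamma(shape α, rate β) prior, the Poisson likelihood is conjugate: the posterior is Gamma(α + ΣXᵢ, β + n).
Batch 1: sum of counts S = 20 over n = 13 hours.
After batch 1: Gamma(α+S, β+n) = Gamma(1.6+20, 4.4+13) = Gamma(21.6, 17.4).
Batch 2: sum of counts S = 22 over n = 13 hours.
After batch 2: Gamma(α+S, β+n) = Gamma(21.6+22, 17.4+13) = Gamma(43.6, 30.4).
Var = α/β² = 43.6/30.4² = 0.0472.

0.0472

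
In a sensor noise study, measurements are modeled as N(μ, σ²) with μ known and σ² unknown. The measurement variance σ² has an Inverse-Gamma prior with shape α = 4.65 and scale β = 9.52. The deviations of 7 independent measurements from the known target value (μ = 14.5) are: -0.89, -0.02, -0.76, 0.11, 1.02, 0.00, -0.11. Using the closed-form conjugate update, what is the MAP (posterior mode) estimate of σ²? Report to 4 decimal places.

With known mean μ and an Inverse-Gamma(α, β) prior on σ², the Normal likelihood is conjugate: posterior is Inv-Gamma(α + n/2, β + Σ(xᵢ−μ)²/2).
Σ(xᵢ−μ)² = (-0.89)² + (-0.02)² + (-0.76)² + (0.11)² + (1.02)² + (0.00)² + (-0.11)² = 2.4347.
Posterior: Inv-Gamma(4.65 + 7/2, 9.52 + 2.4347/2) = Inv-Gamma(8.15, 10.73735).
Mode = β/(α+1) = 10.73735/9.15 = 1.1735.

1.1735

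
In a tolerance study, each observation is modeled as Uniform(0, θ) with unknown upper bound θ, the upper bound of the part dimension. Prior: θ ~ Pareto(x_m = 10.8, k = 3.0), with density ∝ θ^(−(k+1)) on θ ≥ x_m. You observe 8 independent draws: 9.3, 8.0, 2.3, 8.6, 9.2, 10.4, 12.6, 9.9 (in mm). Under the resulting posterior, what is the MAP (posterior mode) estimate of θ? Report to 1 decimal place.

12.6

A Pareto(scale x_m, shape k) prior on the upper bound θ of Uniform(0, θ) is conjugate: posterior is Pareto(max(x_m, max xᵢ), k + n).
Sample maximum = 12.6; prior scale x_m = 10.8 → posterior scale = max = 12.6.
Posterior shape = 3.0 + 8 = 11.0.
The Pareto density is decreasing on [x_m, ∞), so the mode is x_m = 12.6.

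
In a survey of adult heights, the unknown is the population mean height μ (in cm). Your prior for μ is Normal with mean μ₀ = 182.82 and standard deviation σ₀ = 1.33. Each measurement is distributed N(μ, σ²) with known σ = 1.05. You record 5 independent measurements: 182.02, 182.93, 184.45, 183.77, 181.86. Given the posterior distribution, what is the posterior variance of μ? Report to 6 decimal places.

0.196060

For Normal data with known variance σ², a Normal(μ₀, σ₀²) prior on μ is conjugate. Posterior precision = 1/σ₀² + n/σ²; posterior mean is the precision-weighted average of μ₀ and x̄.
σ₀² = 1.33² = 1.7689, σ² = 1.05² = 1.1025; σ² + n·σ₀² = 1.1025 + 5·1.7689 = 9.947.
Posterior precision = 1/σ₀² + n/σ² = 1/1.7689 + 5/1.1025 = (σ² + n·σ₀²)/(σ₀²σ²) = 9.947/(1.7689·1.1025); posterior variance σₙ² = σ₀²σ²/(σ² + n·σ₀²) = 1.7689·1.1025/9.947 = 0.196060.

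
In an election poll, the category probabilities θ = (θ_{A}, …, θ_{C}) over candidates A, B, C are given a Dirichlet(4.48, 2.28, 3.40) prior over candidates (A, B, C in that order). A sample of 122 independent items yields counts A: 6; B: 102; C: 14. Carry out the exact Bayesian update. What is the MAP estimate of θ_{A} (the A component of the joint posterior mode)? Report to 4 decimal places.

0.0734

The Dirichlet prior is conjugate to the Multinomial likelihood: each posterior αⱼ = prior αⱼ + observed count nⱼ.
Posterior concentration: (10.48, 104.28, 17.40), total = 132.16.
Joint mode component: (α_{A}−1)/(Σα−K) = 9.48/129.16 = 0.0734.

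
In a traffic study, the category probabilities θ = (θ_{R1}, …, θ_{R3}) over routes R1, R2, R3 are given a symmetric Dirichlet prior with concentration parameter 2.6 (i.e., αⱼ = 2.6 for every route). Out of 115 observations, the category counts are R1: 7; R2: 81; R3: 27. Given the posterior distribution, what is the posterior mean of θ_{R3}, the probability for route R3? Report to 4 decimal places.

0.2410

The Dirichlet prior is conjugate to the Multinomial likelihood: each posterior αⱼ = prior αⱼ + observed count nⱼ.
Posterior concentration: (9.6, 83.6, 29.6), total = 122.8.
E[θ_{R3}|data] = α_{R3}/Σα = 29.6/122.8 = 0.2410.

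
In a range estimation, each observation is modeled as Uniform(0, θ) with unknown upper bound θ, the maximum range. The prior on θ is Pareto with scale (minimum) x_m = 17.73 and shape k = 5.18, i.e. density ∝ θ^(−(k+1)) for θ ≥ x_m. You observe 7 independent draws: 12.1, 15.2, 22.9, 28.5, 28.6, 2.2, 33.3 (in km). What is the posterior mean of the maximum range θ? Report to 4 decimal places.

A Pareto(scale x_m, shape k) prior on the upper bound θ of Uniform(0, θ) is conjugate: posterior is Pareto(max(x_m, max xᵢ), k + n).
Sample maximum = 33.3; prior scale x_m = 17.73 → posterior scale = max = 33.30.
Posterior shape = 5.18 + 7 = 12.18.
E[θ|data] = k·x_m/(k−1) = 12.18·33.30/11.18 = 36.2785.

36.2785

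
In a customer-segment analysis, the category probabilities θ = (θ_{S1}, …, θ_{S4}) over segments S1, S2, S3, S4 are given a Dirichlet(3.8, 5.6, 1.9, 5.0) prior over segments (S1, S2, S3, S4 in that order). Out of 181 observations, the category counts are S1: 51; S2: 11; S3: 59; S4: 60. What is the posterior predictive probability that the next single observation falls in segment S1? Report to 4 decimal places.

0.2777

The Dirichlet prior is conjugate to the Multinomial likelihood: each posterior αⱼ = prior αⱼ + observed count nⱼ.
Posterior concentration: (54.8, 16.6, 60.9, 65.0), total = 197.3.
P(next = S1 | data) = α_{S1}/Σα = 0.2777.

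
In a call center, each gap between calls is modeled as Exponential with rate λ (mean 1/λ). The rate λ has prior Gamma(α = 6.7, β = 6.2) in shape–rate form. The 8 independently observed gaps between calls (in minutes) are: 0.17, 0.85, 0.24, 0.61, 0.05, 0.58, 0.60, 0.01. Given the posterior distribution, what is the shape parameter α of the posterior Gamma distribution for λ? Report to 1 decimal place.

14.7

With a Gamma(shape α, rate β) prior on the exponential rate λ, the posterior after n observations with total T = Σxᵢ is Gamma(α+n, β+T).
Sum of observations T = 3.11 minutes; n = 8.
Posterior: Gamma(6.7+8, 6.2+3.11) = Gamma(14.7, 9.31).
Posterior α = 14.7.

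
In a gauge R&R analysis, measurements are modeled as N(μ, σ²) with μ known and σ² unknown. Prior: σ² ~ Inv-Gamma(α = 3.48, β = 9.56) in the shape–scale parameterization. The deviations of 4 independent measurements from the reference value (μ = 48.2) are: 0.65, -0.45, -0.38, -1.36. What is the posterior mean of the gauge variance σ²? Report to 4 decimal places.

2.4262

With known mean μ and an Inverse-Gamma(α, β) prior on σ², the Normal likelihood is conjugate: posterior is Inv-Gamma(α + n/2, β + Σ(xᵢ−μ)²/2).
Σ(xᵢ−μ)² = (0.65)² + (-0.45)² + (-0.38)² + (-1.36)² = 2.6190.
Posterior: Inv-Gamma(3.48 + 4/2, 9.56 + 2.6190/2) = Inv-Gamma(5.48, 10.86950).
E[σ²|data] = β/(α−1) = 10.86950/4.48 = 2.4262.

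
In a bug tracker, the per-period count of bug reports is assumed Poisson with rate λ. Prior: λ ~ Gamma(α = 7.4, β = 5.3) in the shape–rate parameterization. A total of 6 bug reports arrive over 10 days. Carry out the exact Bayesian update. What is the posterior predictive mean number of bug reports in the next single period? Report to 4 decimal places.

0.8758

With a Gamma(shape α, rate β) prior, the Poisson likelihood is conjugate: the posterior is Gamma(α + ΣXᵢ, β + n).
Posterior: Gamma(α+S, β+n) = Gamma(7.4+6, 5.3+10) = Gamma(13.4, 15.3).
The predictive distribution for one future period is NegBinom with mean α/β = 0.8758.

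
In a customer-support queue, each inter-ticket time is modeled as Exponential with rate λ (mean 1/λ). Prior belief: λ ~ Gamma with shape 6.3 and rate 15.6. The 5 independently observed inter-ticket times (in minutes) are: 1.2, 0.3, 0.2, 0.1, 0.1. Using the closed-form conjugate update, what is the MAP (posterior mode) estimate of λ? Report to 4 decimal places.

0.5886

With a Gamma(shape α, rate β) prior on the exponential rate λ, the posterior after n observations with total T = Σxᵢ is Gamma(α+n, β+T).
Sum of observations T = 1.9 minutes; n = 5.
Posterior: Gamma(6.3+5, 15.6+1.9) = Gamma(11.3, 17.5).
Mode = (α−1)/β = 0.5886.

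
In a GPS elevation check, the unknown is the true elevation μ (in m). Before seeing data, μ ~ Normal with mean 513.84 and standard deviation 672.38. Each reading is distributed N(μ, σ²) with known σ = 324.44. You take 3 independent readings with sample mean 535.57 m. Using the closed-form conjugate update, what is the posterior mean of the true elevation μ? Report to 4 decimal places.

For Normal data with known variance σ², a Normal(μ₀, σ₀²) prior on μ is conjugate. Posterior precision = 1/σ₀² + n/σ²; posterior mean is the precision-weighted average of μ₀ and x̄.
n·x̄ = 3·535.57 = 1606.71.
σ₀² = 672.38² = 452094.8644, σ² = 324.44² = 105261.3136; σ² + n·σ₀² = 105261.3136 + 3·452094.8644 = 1461545.9068.
Posterior mean = (μ₀/σ₀² + n·x̄/σ²)/(1/σ₀² + n/σ²) = (σ²·μ₀ + σ₀²·n·x̄)/(σ² + n·σ₀²) = (105261.3136·513.84 + 452094.8644·1606.71)/1461545.9068 = 780472812.960348/1461545.9068 = 534.0050.

534.0050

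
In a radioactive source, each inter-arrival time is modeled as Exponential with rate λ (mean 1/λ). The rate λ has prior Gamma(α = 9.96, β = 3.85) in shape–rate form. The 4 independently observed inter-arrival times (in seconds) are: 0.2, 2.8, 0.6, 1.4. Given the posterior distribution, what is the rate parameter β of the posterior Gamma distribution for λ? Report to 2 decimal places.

8.85

With a Gamma(shape α, rate β) prior on the exponential rate λ, the posterior after n observations with total T = Σxᵢ is Gamma(α+n, β+T).
Sum of observations T = 5.0 seconds; n = 4.
Posterior: Gamma(9.96+4, 3.85+5.0) = Gamma(13.96, 8.85).
Posterior β = 8.85.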